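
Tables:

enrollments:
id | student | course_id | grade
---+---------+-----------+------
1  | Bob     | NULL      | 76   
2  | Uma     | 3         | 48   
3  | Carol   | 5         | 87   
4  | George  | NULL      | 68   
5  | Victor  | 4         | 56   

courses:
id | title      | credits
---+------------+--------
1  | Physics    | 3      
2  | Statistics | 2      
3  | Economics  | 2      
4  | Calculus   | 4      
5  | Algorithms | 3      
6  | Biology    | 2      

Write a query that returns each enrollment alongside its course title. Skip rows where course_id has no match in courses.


INNER JOIN keeps only enrollments rows whose course_id matches an id in courses. Walk through each enrollment:
  - enrollment 1 (Bob): course_id=NULL, no match -> dropped
  - enrollment 2 (Uma): course_id=3 -> matches Economics
  - enrollment 3 (Carol): course_id=5 -> matches Algorithms
  - enrollment 4 (George): course_id=NULL, no match -> dropped
  - enrollment 5 (Victor): course_id=4 -> matches Calculus
So 2 of 5 rows are dropped.

SQL:
SELECT a.student, b.title AS course
FROM enrollments a
INNER JOIN courses b ON a.course_id = b.id

Result:
student | course    
--------+-----------
Uma     | Economics 
Carol   | Algorithms
Victor  | Calculus  


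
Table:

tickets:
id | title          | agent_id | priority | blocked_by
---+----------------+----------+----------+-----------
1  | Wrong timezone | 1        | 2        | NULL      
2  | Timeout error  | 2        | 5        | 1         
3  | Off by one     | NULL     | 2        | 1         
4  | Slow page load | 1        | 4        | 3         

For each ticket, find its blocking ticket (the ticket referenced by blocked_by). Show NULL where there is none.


This is a self-join: tickets is joined to a second copy of itself, matching each row's blocked_by to another row's id. Use LEFT JOIN so rows with blocked_by=NULL are kept.
  - ticket 1 (Wrong timezone): blocked_by=NULL -> NULL
  - ticket 2 (Timeout error): blocked_by=1 -> Wrong timezone
  - ticket 3 (Off by one): blocked_by=1 -> Wrong timezone
  - ticket 4 (Slow page load): blocked_by=3 -> Off by one

SQL:
SELECT a.title AS item, b.title AS blocked_by
FROM tickets a
LEFT JOIN tickets b ON a.blocked_by = b.id

Result:
item           | blocked_by    
---------------+---------------
Wrong timezone | NULL          
Timeout error  | Wrong timezone
Off by one     | Wrong timezone
Slow page load | Off by one    


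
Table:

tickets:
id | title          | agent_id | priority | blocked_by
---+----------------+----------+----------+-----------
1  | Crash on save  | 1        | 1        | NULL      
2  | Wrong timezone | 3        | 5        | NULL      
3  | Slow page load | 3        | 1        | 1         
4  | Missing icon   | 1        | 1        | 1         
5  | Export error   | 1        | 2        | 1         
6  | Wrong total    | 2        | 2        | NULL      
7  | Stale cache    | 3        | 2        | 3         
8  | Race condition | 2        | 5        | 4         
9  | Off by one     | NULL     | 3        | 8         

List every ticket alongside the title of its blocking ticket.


This is a self-join: tickets is joined to a second copy of itself, matching each row's blocked_by to another row's id. Use LEFT JOIN so rows with blocked_by=NULL are kept.
  - ticket 1 (Crash on save): blocked_by=NULL -> NULL
  - ticket 2 (Wrong timezone): blocked_by=NULL -> NULL
  - ticket 3 (Slow page load): blocked_by=1 -> Crash on save
  - ticket 4 (Missing icon): blocked_by=1 -> Crash on save
  - ticket 5 (Export error): blocked_by=1 -> Crash on save
  - ticket 6 (Wrong total): blocked_by=NULL -> NULL
  - ticket 7 (Stale cache): blocked_by=3 -> Slow page load
  - ticket 8 (Race condition): blocked_by=4 -> Missing icon
  - ticket 9 (Off by one): blocked_by=8 -> Race condition

SQL:
SELECT a.title AS item, b.title AS blocked_by
FROM tickets a
LEFT JOIN tickets b ON a.blocked_by = b.id

Result:
item           | blocked_by    
---------------+---------------
Crash on save  | NULL          
Wrong timezone | NULL          
Slow page load | Crash on save 
Missing icon   | Crash on save 
Export error   | Crash on save 
Wrong total    | NULL          
Stale cache    | Slow page load
Race condition | Missing icon  
Off by one     | Race condition


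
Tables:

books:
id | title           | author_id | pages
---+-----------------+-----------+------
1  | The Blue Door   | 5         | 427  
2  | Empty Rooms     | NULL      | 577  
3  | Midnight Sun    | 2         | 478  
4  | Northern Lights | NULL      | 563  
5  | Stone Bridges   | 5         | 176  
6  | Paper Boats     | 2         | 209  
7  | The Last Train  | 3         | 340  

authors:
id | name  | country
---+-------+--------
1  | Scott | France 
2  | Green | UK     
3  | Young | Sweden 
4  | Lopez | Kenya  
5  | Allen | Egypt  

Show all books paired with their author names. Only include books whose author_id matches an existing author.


INNER JOIN keeps only books rows whose author_id matches an id in authors. Walk through each book:
  - book 1 (The Blue Door): author_id=5 -> matches Allen
  - book 2 (Empty Rooms): author_id=NULL, no match -> dropped
  - book 3 (Midnight Sun): author_id=2 -> matches Green
  - book 4 (Northern Lights): author_id=NULL, no match -> dropped
  - book 5 (Stone Bridges): author_id=5 -> matches Allen
  - book 6 (Paper Boats): author_id=2 -> matches Green
  - book 7 (The Last Train): author_id=3 -> matches Young
So 2 of 7 rows are dropped.

SQL:
SELECT a.title, b.name AS author
FROM books a
INNER JOIN authors b ON a.author_id = b.id

Result:
title          | author
---------------+-------
The Blue Door  | Allen 
Midnight Sun   | Green 
Stone Bridges  | Allen 
Paper Boats    | Green 
The Last Train | Young 


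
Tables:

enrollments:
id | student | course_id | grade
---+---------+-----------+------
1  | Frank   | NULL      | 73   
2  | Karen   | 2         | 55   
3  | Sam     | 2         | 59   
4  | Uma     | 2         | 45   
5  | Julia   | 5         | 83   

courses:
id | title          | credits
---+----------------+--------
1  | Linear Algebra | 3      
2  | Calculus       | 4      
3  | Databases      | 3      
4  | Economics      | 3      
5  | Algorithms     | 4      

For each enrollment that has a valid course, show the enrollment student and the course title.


INNER JOIN keeps only enrollments rows whose course_id matches an id in courses. Walk through each enrollment:
  - enrollment 1 (Frank): course_id=NULL, no match -> dropped
  - enrollment 2 (Karen): course_id=2 -> matches Calculus
  - enrollment 3 (Sam): course_id=2 -> matches Calculus
  - enrollment 4 (Uma): course_id=2 -> matches Calculus
  - enrollment 5 (Julia): course_id=5 -> matches Algorithms
So 1 of 5 rows is dropped.

SQL:
SELECT a.student, b.title AS course
FROM enrollments a
INNER JOIN courses b ON a.course_id = b.id

Result:
student | course    
--------+-----------
Karen   | Calculus  
Sam     | Calculus  
Uma     | Calculus  
Julia   | Algorithms


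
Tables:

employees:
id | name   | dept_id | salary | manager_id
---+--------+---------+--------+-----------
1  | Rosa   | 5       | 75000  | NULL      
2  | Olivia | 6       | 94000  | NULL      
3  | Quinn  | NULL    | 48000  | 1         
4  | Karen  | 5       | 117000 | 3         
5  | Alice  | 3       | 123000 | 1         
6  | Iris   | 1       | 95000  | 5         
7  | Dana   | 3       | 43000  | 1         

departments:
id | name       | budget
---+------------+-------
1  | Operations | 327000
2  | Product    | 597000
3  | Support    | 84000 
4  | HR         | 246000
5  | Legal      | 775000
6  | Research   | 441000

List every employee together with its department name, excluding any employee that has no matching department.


INNER JOIN keeps only employees rows whose dept_id matches an id in departments. Walk through each employee:
  - employee 1 (Rosa): dept_id=5 -> matches Legal
  - employee 2 (Olivia): dept_id=6 -> matches Research
  - employee 3 (Quinn): dept_id=NULL, no match -> dropped
  - employee 4 (Karen): dept_id=5 -> matches Legal
  - employee 5 (Alice): dept_id=3 -> matches Support
  - employee 6 (Iris): dept_id=1 -> matches Operations
  - employee 7 (Dana): dept_id=3 -> matches Support
So 1 of 7 rows is dropped.

SQL:
SELECT a.name, b.name AS department
FROM employees a
INNER JOIN departments b ON a.dept_id = b.id

Result:
name   | department
-------+-----------
Rosa   | Legal     
Olivia | Research  
Karen  | Legal     
Alice  | Support   
Iris   | Operations
Dana   | Support   


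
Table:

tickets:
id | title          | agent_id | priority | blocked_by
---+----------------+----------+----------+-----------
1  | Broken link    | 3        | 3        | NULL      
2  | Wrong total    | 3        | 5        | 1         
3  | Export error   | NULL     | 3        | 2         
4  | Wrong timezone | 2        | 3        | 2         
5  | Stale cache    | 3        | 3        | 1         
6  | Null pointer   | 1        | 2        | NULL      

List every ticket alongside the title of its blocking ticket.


This is a self-join: tickets is joined to a second copy of itself, matching each row's blocked_by to another row's id. Use LEFT JOIN so rows with blocked_by=NULL are kept.
  - ticket 1 (Broken link): blocked_by=NULL -> NULL
  - ticket 2 (Wrong total): blocked_by=1 -> Broken link
  - ticket 3 (Export error): blocked_by=2 -> Wrong total
  - ticket 4 (Wrong timezone): blocked_by=2 -> Wrong total
  - ticket 5 (Stale cache): blocked_by=1 -> Broken link
  - ticket 6 (Null pointer): blocked_by=NULL -> NULL

SQL:
SELECT a.title AS item, b.title AS blocked_by
FROM tickets a
LEFT JOIN tickets b ON a.blocked_by = b.id

Result:
item           | blocked_by 
---------------+------------
Broken link    | NULL       
Wrong total    | Broken link
Export error   | Wrong total
Wrong timezone | Wrong total
Stale cache    | Broken link
Null pointer   | NULL       


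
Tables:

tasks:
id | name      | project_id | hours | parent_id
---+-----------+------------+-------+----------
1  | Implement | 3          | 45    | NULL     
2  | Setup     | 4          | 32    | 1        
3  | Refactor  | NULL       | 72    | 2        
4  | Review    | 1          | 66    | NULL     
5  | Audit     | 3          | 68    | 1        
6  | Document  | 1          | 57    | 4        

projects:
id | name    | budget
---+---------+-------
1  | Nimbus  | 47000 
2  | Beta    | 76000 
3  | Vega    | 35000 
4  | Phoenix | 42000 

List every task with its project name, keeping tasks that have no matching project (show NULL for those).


LEFT JOIN keeps every row from tasks (the left table); where project_id has no match in projects, the project columns become NULL. Walk through each task:
  - task 1 (Implement): project_id=3 -> matches Vega
  - task 2 (Setup): project_id=4 -> matches Phoenix
  - task 3 (Refactor): project_id=NULL, no match -> kept with NULL
  - task 4 (Review): project_id=1 -> matches Nimbus
  - task 5 (Audit): project_id=3 -> matches Vega
  - task 6 (Document): project_id=1 -> matches Nimbus
All 6 rows appear; 1 has NULL project.

SQL:
SELECT a.name, b.name AS project
FROM tasks a
LEFT JOIN projects b ON a.project_id = b.id

Result:
name      | project
----------+--------
Implement | Vega   
Setup     | Phoenix
Refactor  | NULL   
Review    | Nimbus 
Audit     | Vega   
Document  | Nimbus 


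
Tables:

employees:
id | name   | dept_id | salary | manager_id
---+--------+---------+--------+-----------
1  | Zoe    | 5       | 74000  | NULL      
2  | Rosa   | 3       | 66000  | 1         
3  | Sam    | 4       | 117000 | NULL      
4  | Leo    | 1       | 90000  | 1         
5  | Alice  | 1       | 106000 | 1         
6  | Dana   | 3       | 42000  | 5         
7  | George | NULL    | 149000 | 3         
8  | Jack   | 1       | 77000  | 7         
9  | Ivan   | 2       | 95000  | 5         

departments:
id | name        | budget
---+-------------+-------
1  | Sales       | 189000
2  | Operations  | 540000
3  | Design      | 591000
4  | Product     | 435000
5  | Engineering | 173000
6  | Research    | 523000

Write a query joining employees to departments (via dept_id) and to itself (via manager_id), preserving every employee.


Two LEFT JOINs from the same base table employees: one to departments via dept_id, one to employees itself via manager_id. Both are LEFT so every employee is preserved.
Match against departments:
  - employee 1 (Zoe): dept_id=5 -> matches Engineering
  - employee 2 (Rosa): dept_id=3 -> matches Design
  - employee 3 (Sam): dept_id=4 -> matches Product
  - employee 4 (Leo): dept_id=1 -> matches Sales
  - employee 5 (Alice): dept_id=1 -> matches Sales
  - employee 6 (Dana): dept_id=3 -> matches Design
  - employee 7 (George): dept_id=NULL, no match -> kept with NULL
  - employee 8 (Jack): dept_id=1 -> matches Sales
  - employee 9 (Ivan): dept_id=2 -> matches Operations
Match against employees (self):
  - employee 1 (Zoe): manager_id=NULL -> NULL
  - employee 2 (Rosa): manager_id=1 -> Zoe
  - employee 3 (Sam): manager_id=NULL -> NULL
  - employee 4 (Leo): manager_id=1 -> Zoe
  - employee 5 (Alice): manager_id=1 -> Zoe
  - employee 6 (Dana): manager_id=5 -> Alice
  - employee 7 (George): manager_id=3 -> Sam
  - employee 8 (Jack): manager_id=7 -> George
  - employee 9 (Ivan): manager_id=5 -> Alice

SQL:
SELECT a.name, b.name AS department, c.name AS manager
FROM employees a
LEFT JOIN departments b ON a.dept_id = b.id
LEFT JOIN employees c ON a.manager_id = c.id

Result:
name   | department  | manager
-------+-------------+--------
Zoe    | Engineering | NULL   
Rosa   | Design      | Zoe    
Sam    | Product     | NULL   
Leo    | Sales       | Zoe    
Alice  | Sales       | Zoe    
Dana   | Design      | Alice  
George | NULL        | Sam    
Jack   | Sales       | George 
Ivan   | Operations  | Alice  


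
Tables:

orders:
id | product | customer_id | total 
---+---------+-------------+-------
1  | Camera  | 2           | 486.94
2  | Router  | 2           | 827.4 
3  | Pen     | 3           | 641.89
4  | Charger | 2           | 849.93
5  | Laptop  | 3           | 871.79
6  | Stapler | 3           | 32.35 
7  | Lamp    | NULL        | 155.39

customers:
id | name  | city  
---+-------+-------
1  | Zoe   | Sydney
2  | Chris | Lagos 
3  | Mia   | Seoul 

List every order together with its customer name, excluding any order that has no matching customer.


INNER JOIN keeps only orders rows whose customer_id matches an id in customers. Walk through each order:
  - order 1 (Camera): customer_id=2 -> matches Chris
  - order 2 (Router): customer_id=2 -> matches Chris
  - order 3 (Pen): customer_id=3 -> matches Mia
  - order 4 (Charger): customer_id=2 -> matches Chris
  - order 5 (Laptop): customer_id=3 -> matches Mia
  - order 6 (Stapler): customer_id=3 -> matches Mia
  - order 7 (Lamp): customer_id=NULL, no match -> dropped
So 1 of 7 rows is dropped.

SQL:
SELECT a.product, b.name AS customer
FROM orders a
INNER JOIN customers b ON a.customer_id = b.id

Result:
product | customer
--------+---------
Camera  | Chris   
Router  | Chris   
Pen     | Mia     
Charger | Chris   
Laptop  | Mia     
Stapler | Mia     


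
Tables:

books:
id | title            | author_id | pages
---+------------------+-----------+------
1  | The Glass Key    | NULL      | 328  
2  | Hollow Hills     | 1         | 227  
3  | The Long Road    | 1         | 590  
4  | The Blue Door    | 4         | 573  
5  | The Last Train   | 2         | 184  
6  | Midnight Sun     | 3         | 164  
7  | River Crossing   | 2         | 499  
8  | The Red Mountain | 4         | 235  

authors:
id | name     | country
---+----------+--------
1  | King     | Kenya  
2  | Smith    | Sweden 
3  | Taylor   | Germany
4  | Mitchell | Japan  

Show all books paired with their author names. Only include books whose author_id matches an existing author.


INNER JOIN keeps only books rows whose author_id matches an id in authors. Walk through each book:
  - book 1 (The Glass Key): author_id=NULL, no match -> dropped
  - book 2 (Hollow Hills): author_id=1 -> matches King
  - book 3 (The Long Road): author_id=1 -> matches King
  - book 4 (The Blue Door): author_id=4 -> matches Mitchell
  - book 5 (The Last Train): author_id=2 -> matches Smith
  - book 6 (Midnight Sun): author_id=3 -> matches Taylor
  - book 7 (River Crossing): author_id=2 -> matches Smith
  - book 8 (The Red Mountain): author_id=4 -> matches Mitchell
So 1 of 8 rows is dropped.

SQL:
SELECT a.title, b.name AS author
FROM books a
INNER JOIN authors b ON a.author_id = b.id

Result:
title            | author  
-----------------+---------
Hollow Hills     | King    
The Long Road    | King    
The Blue Door    | Mitchell
The Last Train   | Smith   
Midnight Sun     | Taylor  
River Crossing   | Smith   
The Red Mountain | Mitchell


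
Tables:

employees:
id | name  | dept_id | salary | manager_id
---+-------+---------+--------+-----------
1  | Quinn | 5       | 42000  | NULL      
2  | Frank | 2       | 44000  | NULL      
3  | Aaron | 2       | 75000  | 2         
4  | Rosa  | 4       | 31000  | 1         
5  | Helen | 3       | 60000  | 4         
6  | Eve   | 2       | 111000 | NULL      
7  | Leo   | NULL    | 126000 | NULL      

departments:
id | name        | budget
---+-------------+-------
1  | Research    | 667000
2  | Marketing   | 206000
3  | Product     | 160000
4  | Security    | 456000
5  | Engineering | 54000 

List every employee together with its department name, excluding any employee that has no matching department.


INNER JOIN keeps only employees rows whose dept_id matches an id in departments. Walk through each employee:
  - employee 1 (Quinn): dept_id=5 -> matches Engineering
  - employee 2 (Frank): dept_id=2 -> matches Marketing
  - employee 3 (Aaron): dept_id=2 -> matches Marketing
  - employee 4 (Rosa): dept_id=4 -> matches Security
  - employee 5 (Helen): dept_id=3 -> matches Product
  - employee 6 (Eve): dept_id=2 -> matches Marketing
  - employee 7 (Leo): dept_id=NULL, no match -> dropped
So 1 of 7 rows is dropped.

SQL:
SELECT a.name, b.name AS department
FROM employees a
INNER JOIN departments b ON a.dept_id = b.id

Result:
name  | department 
------+------------
Quinn | Engineering
Frank | Marketing  
Aaron | Marketing  
Rosa  | Security   
Helen | Product    
Eve   | Marketing  


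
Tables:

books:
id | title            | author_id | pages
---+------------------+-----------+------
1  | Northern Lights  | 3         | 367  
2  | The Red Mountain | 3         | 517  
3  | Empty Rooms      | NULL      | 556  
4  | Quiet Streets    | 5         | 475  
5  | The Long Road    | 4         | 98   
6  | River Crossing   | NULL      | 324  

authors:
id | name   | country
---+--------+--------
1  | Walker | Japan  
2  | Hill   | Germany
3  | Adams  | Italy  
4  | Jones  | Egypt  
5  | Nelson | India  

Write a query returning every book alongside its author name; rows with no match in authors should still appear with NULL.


LEFT JOIN keeps every row from books (the left table); where author_id has no match in authors, the author columns become NULL. Walk through each book:
  - book 1 (Northern Lights): author_id=3 -> matches Adams
  - book 2 (The Red Mountain): author_id=3 -> matches Adams
  - book 3 (Empty Rooms): author_id=NULL, no match -> kept with NULL
  - book 4 (Quiet Streets): author_id=5 -> matches Nelson
  - book 5 (The Long Road): author_id=4 -> matches Jones
  - book 6 (River Crossing): author_id=NULL, no match -> kept with NULL
All 6 rows appear; 2 have NULL author.

SQL:
SELECT a.title, b.name AS author
FROM books a
LEFT JOIN authors b ON a.author_id = b.id

Result:
title            | author
-----------------+-------
Northern Lights  | Adams 
The Red Mountain | Adams 
Empty Rooms      | NULL  
Quiet Streets    | Nelson
The Long Road    | Jones 
River Crossing   | NULL  


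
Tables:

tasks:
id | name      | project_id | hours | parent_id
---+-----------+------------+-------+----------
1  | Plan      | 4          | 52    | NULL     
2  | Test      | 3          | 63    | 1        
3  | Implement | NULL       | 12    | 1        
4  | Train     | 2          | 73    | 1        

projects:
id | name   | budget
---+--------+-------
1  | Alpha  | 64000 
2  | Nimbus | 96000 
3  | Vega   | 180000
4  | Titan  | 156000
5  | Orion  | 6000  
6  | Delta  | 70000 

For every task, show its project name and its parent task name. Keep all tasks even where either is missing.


Two LEFT JOINs from the same base table tasks: one to projects via project_id, one to tasks itself via parent_id. Both are LEFT so every task is preserved.
Match against projects:
  - task 1 (Plan): project_id=4 -> matches Titan
  - task 2 (Test): project_id=3 -> matches Vega
  - task 3 (Implement): project_id=NULL, no match -> kept with NULL
  - task 4 (Train): project_id=2 -> matches Nimbus
Match against tasks (self):
  - task 1 (Plan): parent_id=NULL -> NULL
  - task 2 (Test): parent_id=1 -> Plan
  - task 3 (Implement): parent_id=1 -> Plan
  - task 4 (Train): parent_id=1 -> Plan

SQL:
SELECT a.name, b.name AS project, c.name AS parent
FROM tasks a
LEFT JOIN projects b ON a.project_id = b.id
LEFT JOIN tasks c ON a.parent_id = c.id

Result:
name      | project | parent
----------+---------+-------
Plan      | Titan   | NULL  
Test      | Vega    | Plan  
Implement | NULL    | Plan  
Train     | Nimbus  | Plan  


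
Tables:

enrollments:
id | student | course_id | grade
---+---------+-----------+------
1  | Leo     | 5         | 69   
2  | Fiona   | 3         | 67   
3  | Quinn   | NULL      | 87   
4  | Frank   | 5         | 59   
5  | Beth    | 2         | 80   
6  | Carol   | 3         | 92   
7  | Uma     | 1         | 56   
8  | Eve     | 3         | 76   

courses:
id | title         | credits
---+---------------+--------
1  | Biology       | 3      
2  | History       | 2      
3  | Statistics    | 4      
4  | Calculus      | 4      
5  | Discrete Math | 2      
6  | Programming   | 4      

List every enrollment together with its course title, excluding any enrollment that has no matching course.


INNER JOIN keeps only enrollments rows whose course_id matches an id in courses. Walk through each enrollment:
  - enrollment 1 (Leo): course_id=5 -> matches Discrete Math
  - enrollment 2 (Fiona): course_id=3 -> matches Statistics
  - enrollment 3 (Quinn): course_id=NULL, no match -> dropped
  - enrollment 4 (Frank): course_id=5 -> matches Discrete Math
  - enrollment 5 (Beth): course_id=2 -> matches History
  - enrollment 6 (Carol): course_id=3 -> matches Statistics
  - enrollment 7 (Uma): course_id=1 -> matches Biology
  - enrollment 8 (Eve): course_id=3 -> matches Statistics
So 1 of 8 rows is dropped.

SQL:
SELECT a.student, b.title AS course
FROM enrollments a
INNER JOIN courses b ON a.course_id = b.id

Result:
student | course       
--------+--------------
Leo     | Discrete Math
Fiona   | Statistics   
Frank   | Discrete Math
Beth    | History      
Carol   | Statistics   
Uma     | Biology      
Eve     | Statistics   


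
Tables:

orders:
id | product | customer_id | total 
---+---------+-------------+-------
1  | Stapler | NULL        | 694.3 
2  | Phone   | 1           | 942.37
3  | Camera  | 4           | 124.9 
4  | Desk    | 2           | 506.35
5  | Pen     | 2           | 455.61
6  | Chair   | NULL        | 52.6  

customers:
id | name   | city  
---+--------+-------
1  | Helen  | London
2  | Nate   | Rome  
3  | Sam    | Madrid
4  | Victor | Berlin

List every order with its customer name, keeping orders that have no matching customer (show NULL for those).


LEFT JOIN keeps every row from orders (the left table); where customer_id has no match in customers, the customer columns become NULL. Walk through each order:
  - order 1 (Stapler): customer_id=NULL, no match -> kept with NULL
  - order 2 (Phone): customer_id=1 -> matches Helen
  - order 3 (Camera): customer_id=4 -> matches Victor
  - order 4 (Desk): customer_id=2 -> matches Nate
  - order 5 (Pen): customer_id=2 -> matches Nate
  - order 6 (Chair): customer_id=NULL, no match -> kept with NULL
All 6 rows appear; 2 have NULL customer.

SQL:
SELECT a.product, b.name AS customer
FROM orders a
LEFT JOIN customers b ON a.customer_id = b.id

Result:
product | customer
--------+---------
Stapler | NULL    
Phone   | Helen   
Camera  | Victor  
Desk    | Nate    
Pen     | Nate    
Chair   | NULL    


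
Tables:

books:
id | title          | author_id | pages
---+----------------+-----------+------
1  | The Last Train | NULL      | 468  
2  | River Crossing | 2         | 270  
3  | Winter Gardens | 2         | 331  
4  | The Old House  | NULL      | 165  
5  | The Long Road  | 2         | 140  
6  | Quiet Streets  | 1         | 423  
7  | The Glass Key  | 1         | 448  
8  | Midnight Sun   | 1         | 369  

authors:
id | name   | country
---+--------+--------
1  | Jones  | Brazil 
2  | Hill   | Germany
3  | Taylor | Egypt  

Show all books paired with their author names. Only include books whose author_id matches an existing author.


INNER JOIN keeps only books rows whose author_id matches an id in authors. Walk through each book:
  - book 1 (The Last Train): author_id=NULL, no match -> dropped
  - book 2 (River Crossing): author_id=2 -> matches Hill
  - book 3 (Winter Gardens): author_id=2 -> matches Hill
  - book 4 (The Old House): author_id=NULL, no match -> dropped
  - book 5 (The Long Road): author_id=2 -> matches Hill
  - book 6 (Quiet Streets): author_id=1 -> matches Jones
  - book 7 (The Glass Key): author_id=1 -> matches Jones
  - book 8 (Midnight Sun): author_id=1 -> matches Jones
So 2 of 8 rows are dropped.

SQL:
SELECT a.title, b.name AS author
FROM books a
INNER JOIN authors b ON a.author_id = b.id

Result:
title          | author
---------------+-------
River Crossing | Hill  
Winter Gardens | Hill  
The Long Road  | Hill  
Quiet Streets  | Jones 
The Glass Key  | Jones 
Midnight Sun   | Jones 


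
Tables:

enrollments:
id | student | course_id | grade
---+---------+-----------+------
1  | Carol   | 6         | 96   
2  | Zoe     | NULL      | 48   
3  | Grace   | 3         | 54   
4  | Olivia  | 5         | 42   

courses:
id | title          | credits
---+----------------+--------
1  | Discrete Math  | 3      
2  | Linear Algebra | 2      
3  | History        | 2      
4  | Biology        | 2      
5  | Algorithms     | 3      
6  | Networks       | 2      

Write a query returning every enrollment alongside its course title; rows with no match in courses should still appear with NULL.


LEFT JOIN keeps every row from enrollments (the left table); where course_id has no match in courses, the course columns become NULL. Walk through each enrollment:
  - enrollment 1 (Carol): course_id=6 -> matches Networks
  - enrollment 2 (Zoe): course_id=NULL, no match -> kept with NULL
  - enrollment 3 (Grace): course_id=3 -> matches History
  - enrollment 4 (Olivia): course_id=5 -> matches Algorithms
All 4 rows appear; 1 has NULL course.

SQL:
SELECT a.student, b.title AS course
FROM enrollments a
LEFT JOIN courses b ON a.course_id = b.id

Result:
student | course    
--------+-----------
Carol   | Networks  
Zoe     | NULL      
Grace   | History   
Olivia  | Algorithms


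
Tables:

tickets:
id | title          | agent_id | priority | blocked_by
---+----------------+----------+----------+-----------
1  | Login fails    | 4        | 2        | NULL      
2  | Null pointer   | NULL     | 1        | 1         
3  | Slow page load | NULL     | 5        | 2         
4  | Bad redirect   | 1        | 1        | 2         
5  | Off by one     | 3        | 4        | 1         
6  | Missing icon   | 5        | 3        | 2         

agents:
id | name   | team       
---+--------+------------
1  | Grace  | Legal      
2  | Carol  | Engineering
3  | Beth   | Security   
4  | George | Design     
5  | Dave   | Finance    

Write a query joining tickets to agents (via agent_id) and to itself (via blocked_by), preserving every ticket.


Two LEFT JOINs from the same base table tickets: one to agents via agent_id, one to tickets itself via blocked_by. Both are LEFT so every ticket is preserved.
Match against agents:
  - ticket 1 (Login fails): agent_id=4 -> matches George
  - ticket 2 (Null pointer): agent_id=NULL, no match -> kept with NULL
  - ticket 3 (Slow page load): agent_id=NULL, no match -> kept with NULL
  - ticket 4 (Bad redirect): agent_id=1 -> matches Grace
  - ticket 5 (Off by one): agent_id=3 -> matches Beth
  - ticket 6 (Missing icon): agent_id=5 -> matches Dave
Match against tickets (self):
  - ticket 1 (Login fails): blocked_by=NULL -> NULL
  - ticket 2 (Null pointer): blocked_by=1 -> Login fails
  - ticket 3 (Slow page load): blocked_by=2 -> Null pointer
  - ticket 4 (Bad redirect): blocked_by=2 -> Null pointer
  - ticket 5 (Off by one): blocked_by=1 -> Login fails
  - ticket 6 (Missing icon): blocked_by=2 -> Null pointer

SQL:
SELECT a.title, b.name AS agent, c.title AS blocked_by
FROM tickets a
LEFT JOIN agents b ON a.agent_id = b.id
LEFT JOIN tickets c ON a.blocked_by = c.id

Result:
title          | agent  | blocked_by  
---------------+--------+-------------
Login fails    | George | NULL        
Null pointer   | NULL   | Login fails 
Slow page load | NULL   | Null pointer
Bad redirect   | Grace  | Null pointer
Off by one     | Beth   | Login fails 
Missing icon   | Dave   | Null pointer


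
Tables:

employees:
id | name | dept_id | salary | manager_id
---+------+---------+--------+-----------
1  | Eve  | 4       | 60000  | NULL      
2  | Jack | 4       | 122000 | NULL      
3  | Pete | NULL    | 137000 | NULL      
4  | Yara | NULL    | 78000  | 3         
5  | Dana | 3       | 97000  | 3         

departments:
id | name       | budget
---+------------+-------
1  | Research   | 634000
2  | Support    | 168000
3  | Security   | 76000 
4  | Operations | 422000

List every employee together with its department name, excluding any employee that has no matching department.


INNER JOIN keeps only employees rows whose dept_id matches an id in departments. Walk through each employee:
  - employee 1 (Eve): dept_id=4 -> matches Operations
  - employee 2 (Jack): dept_id=4 -> matches Operations
  - employee 3 (Pete): dept_id=NULL, no match -> dropped
  - employee 4 (Yara): dept_id=NULL, no match -> dropped
  - employee 5 (Dana): dept_id=3 -> matches Security
So 2 of 5 rows are dropped.

SQL:
SELECT a.name, b.name AS department
FROM employees a
INNER JOIN departments b ON a.dept_id = b.id

Result:
name | department
-----+-----------
Eve  | Operations
Jack | Operations
Dana | Security  


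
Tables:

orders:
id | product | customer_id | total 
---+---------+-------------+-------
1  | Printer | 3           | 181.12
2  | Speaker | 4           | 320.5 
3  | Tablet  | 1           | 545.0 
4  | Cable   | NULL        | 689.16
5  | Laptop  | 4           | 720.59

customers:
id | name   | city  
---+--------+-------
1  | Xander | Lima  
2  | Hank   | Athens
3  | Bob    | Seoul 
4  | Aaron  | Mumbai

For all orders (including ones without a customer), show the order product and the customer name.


LEFT JOIN keeps every row from orders (the left table); where customer_id has no match in customers, the customer columns become NULL. Walk through each order:
  - order 1 (Printer): customer_id=3 -> matches Bob
  - order 2 (Speaker): customer_id=4 -> matches Aaron
  - order 3 (Tablet): customer_id=1 -> matches Xander
  - order 4 (Cable): customer_id=NULL, no match -> kept with NULL
  - order 5 (Laptop): customer_id=4 -> matches Aaron
All 5 rows appear; 1 has NULL customer.

SQL:
SELECT a.product, b.name AS customer
FROM orders a
LEFT JOIN customers b ON a.customer_id = b.id

Result:
product | customer
--------+---------
Printer | Bob     
Speaker | Aaron   
Tablet  | Xander  
Cable   | NULL    
Laptop  | Aaron   


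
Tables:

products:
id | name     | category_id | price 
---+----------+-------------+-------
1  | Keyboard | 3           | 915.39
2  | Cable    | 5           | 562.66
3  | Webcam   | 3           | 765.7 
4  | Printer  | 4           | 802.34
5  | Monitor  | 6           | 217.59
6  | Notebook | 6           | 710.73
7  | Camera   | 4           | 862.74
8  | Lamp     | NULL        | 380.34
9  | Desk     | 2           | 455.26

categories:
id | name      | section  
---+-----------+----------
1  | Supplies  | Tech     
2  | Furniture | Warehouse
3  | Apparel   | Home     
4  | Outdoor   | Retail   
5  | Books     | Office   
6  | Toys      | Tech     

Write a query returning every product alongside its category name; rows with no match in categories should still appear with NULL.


LEFT JOIN keeps every row from products (the left table); where category_id has no match in categories, the category columns become NULL. Walk through each product:
  - product 1 (Keyboard): category_id=3 -> matches Apparel
  - product 2 (Cable): category_id=5 -> matches Books
  - product 3 (Webcam): category_id=3 -> matches Apparel
  - product 4 (Printer): category_id=4 -> matches Outdoor
  - product 5 (Monitor): category_id=6 -> matches Toys
  - product 6 (Notebook): category_id=6 -> matches Toys
  - product 7 (Camera): category_id=4 -> matches Outdoor
  - product 8 (Lamp): category_id=NULL, no match -> kept with NULL
  - product 9 (Desk): category_id=2 -> matches Furniture
All 9 rows appear; 1 has NULL category.

SQL:
SELECT a.name, b.name AS category
FROM products a
LEFT JOIN categories b ON a.category_id = b.id

Result:
name     | category 
---------+----------
Keyboard | Apparel  
Cable    | Books    
Webcam   | Apparel  
Printer  | Outdoor  
Monitor  | Toys     
Notebook | Toys     
Camera   | Outdoor  
Lamp     | NULL     
Desk     | Furniture


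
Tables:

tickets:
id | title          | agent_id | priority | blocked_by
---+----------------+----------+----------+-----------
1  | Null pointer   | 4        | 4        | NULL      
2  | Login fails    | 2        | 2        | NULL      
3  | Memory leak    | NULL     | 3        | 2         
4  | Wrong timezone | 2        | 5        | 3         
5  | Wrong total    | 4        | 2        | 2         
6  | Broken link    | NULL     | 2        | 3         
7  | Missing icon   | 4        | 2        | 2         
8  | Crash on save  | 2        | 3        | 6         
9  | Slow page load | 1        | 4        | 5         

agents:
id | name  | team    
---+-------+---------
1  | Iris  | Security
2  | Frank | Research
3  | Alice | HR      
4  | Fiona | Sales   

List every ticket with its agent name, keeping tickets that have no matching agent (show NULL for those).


LEFT JOIN keeps every row from tickets (the left table); where agent_id has no match in agents, the agent columns become NULL. Walk through each ticket:
  - ticket 1 (Null pointer): agent_id=4 -> matches Fiona
  - ticket 2 (Login fails): agent_id=2 -> matches Frank
  - ticket 3 (Memory leak): agent_id=NULL, no match -> kept with NULL
  - ticket 4 (Wrong timezone): agent_id=2 -> matches Frank
  - ticket 5 (Wrong total): agent_id=4 -> matches Fiona
  - ticket 6 (Broken link): agent_id=NULL, no match -> kept with NULL
  - ticket 7 (Missing icon): agent_id=4 -> matches Fiona
  - ticket 8 (Crash on save): agent_id=2 -> matches Frank
  - ticket 9 (Slow page load): agent_id=1 -> matches Iris
All 9 rows appear; 2 have NULL agent.

SQL:
SELECT a.title, b.name AS agent
FROM tickets a
LEFT JOIN agents b ON a.agent_id = b.id

Result:
title          | agent
---------------+------
Null pointer   | Fiona
Login fails    | Frank
Memory leak    | NULL 
Wrong timezone | Frank
Wrong total    | Fiona
Broken link    | NULL 
Missing icon   | Fiona
Crash on save  | Frank
Slow page load | Iris 


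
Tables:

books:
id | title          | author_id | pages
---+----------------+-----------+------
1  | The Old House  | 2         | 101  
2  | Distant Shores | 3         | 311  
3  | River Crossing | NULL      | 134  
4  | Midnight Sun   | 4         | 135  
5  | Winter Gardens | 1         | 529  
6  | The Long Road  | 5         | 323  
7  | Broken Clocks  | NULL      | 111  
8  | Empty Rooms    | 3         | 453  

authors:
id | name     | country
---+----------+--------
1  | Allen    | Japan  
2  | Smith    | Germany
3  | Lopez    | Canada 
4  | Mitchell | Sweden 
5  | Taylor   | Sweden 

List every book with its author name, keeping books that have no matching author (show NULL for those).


LEFT JOIN keeps every row from books (the left table); where author_id has no match in authors, the author columns become NULL. Walk through each book:
  - book 1 (The Old House): author_id=2 -> matches Smith
  - book 2 (Distant Shores): author_id=3 -> matches Lopez
  - book 3 (River Crossing): author_id=NULL, no match -> kept with NULL
  - book 4 (Midnight Sun): author_id=4 -> matches Mitchell
  - book 5 (Winter Gardens): author_id=1 -> matches Allen
  - book 6 (The Long Road): author_id=5 -> matches Taylor
  - book 7 (Broken Clocks): author_id=NULL, no match -> kept with NULL
  - book 8 (Empty Rooms): author_id=3 -> matches Lopez
All 8 rows appear; 2 have NULL author.

SQL:
SELECT a.title, b.name AS author
FROM books a
LEFT JOIN authors b ON a.author_id = b.id

Result:
title          | author  
---------------+---------
The Old House  | Smith   
Distant Shores | Lopez   
River Crossing | NULL    
Midnight Sun   | Mitchell
Winter Gardens | Allen   
The Long Road  | Taylor  
Broken Clocks  | NULL    
Empty Rooms    | Lopez   


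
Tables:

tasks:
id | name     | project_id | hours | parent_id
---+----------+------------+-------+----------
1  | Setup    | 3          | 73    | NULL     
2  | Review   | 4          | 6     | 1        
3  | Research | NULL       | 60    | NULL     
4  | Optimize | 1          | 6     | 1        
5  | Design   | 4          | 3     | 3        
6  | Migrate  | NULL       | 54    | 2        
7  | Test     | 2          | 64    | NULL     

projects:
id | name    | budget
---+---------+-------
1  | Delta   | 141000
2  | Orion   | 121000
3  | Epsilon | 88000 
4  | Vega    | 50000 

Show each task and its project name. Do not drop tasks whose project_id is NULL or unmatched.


LEFT JOIN keeps every row from tasks (the left table); where project_id has no match in projects, the project columns become NULL. Walk through each task:
  - task 1 (Setup): project_id=3 -> matches Epsilon
  - task 2 (Review): project_id=4 -> matches Vega
  - task 3 (Research): project_id=NULL, no match -> kept with NULL
  - task 4 (Optimize): project_id=1 -> matches Delta
  - task 5 (Design): project_id=4 -> matches Vega
  - task 6 (Migrate): project_id=NULL, no match -> kept with NULL
  - task 7 (Test): project_id=2 -> matches Orion
All 7 rows appear; 2 have NULL project.

SQL:
SELECT a.name, b.name AS project
FROM tasks a
LEFT JOIN projects b ON a.project_id = b.id

Result:
name     | project
---------+--------
Setup    | Epsilon
Review   | Vega   
Research | NULL   
Optimize | Delta  
Design   | Vega   
Migrate  | NULL   
Test     | Orion  


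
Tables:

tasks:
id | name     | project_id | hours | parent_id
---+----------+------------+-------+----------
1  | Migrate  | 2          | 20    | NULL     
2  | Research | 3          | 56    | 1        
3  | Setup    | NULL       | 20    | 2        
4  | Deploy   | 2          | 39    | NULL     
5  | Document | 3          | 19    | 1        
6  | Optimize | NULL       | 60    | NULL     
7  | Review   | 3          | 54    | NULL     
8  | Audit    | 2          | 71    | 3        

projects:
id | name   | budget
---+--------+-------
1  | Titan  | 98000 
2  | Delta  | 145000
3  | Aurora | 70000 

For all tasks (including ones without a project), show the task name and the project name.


LEFT JOIN keeps every row from tasks (the left table); where project_id has no match in projects, the project columns become NULL. Walk through each task:
  - task 1 (Migrate): project_id=2 -> matches Delta
  - task 2 (Research): project_id=3 -> matches Aurora
  - task 3 (Setup): project_id=NULL, no match -> kept with NULL
  - task 4 (Deploy): project_id=2 -> matches Delta
  - task 5 (Document): project_id=3 -> matches Aurora
  - task 6 (Optimize): project_id=NULL, no match -> kept with NULL
  - task 7 (Review): project_id=3 -> matches Aurora
  - task 8 (Audit): project_id=2 -> matches Delta
All 8 rows appear; 2 have NULL project.

SQL:
SELECT a.name, b.name AS project
FROM tasks a
LEFT JOIN projects b ON a.project_id = b.id

Result:
name     | project
---------+--------
Migrate  | Delta  
Research | Aurora 
Setup    | NULL   
Deploy   | Delta  
Document | Aurora 
Optimize | NULL   
Review   | Aurora 
Audit    | Delta  


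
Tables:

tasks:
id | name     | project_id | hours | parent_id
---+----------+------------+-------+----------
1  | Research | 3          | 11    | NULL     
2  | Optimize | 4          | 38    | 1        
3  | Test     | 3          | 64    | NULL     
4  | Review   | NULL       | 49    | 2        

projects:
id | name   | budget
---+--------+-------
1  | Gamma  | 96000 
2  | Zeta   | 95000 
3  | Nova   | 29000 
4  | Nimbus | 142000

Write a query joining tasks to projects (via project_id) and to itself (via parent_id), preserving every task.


Two LEFT JOINs from the same base table tasks: one to projects via project_id, one to tasks itself via parent_id. Both are LEFT so every task is preserved.
Match against projects:
  - task 1 (Research): project_id=3 -> matches Nova
  - task 2 (Optimize): project_id=4 -> matches Nimbus
  - task 3 (Test): project_id=3 -> matches Nova
  - task 4 (Review): project_id=NULL, no match -> kept with NULL
Match against tasks (self):
  - task 1 (Research): parent_id=NULL -> NULL
  - task 2 (Optimize): parent_id=1 -> Research
  - task 3 (Test): parent_id=NULL -> NULL
  - task 4 (Review): parent_id=2 -> Optimize

SQL:
SELECT a.name, b.name AS project, c.name AS parent
FROM tasks a
LEFT JOIN projects b ON a.project_id = b.id
LEFT JOIN tasks c ON a.parent_id = c.id

Result:
name     | project | parent  
---------+---------+---------
Research | Nova    | NULL    
Optimize | Nimbus  | Research
Test     | Nova    | NULL    
Review   | NULL    | Optimize
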